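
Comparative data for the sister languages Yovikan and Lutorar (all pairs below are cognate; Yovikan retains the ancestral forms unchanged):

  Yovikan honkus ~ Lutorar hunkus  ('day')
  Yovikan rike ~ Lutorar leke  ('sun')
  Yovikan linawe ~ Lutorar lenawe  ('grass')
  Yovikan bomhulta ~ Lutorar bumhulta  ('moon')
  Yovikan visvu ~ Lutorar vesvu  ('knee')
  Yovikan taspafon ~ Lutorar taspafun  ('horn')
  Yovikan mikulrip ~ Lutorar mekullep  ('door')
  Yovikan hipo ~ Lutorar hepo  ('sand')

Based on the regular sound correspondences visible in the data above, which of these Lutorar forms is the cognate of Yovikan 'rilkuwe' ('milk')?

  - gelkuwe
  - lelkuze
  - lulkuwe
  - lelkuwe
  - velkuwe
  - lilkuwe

rike ~ leke — Yovikan r corresponds to Lutorar l word-initially before a front vowel.
rike ~ leke, visvu ~ vesvu — Yovikan i corresponds to Lutorar e after a consonant, before a consonant other than r, m, n, p, b, f, v.
Applying these to Yovikan 'rilkuwe':
  rilkuwe → lilkuwe   (r→l word-initially before a front vowel)
  lilkuwe → lelkuwe   (i→e after a consonant, before a consonant other than r, m, n, p, b, f, v)
So the Lutorar cognate is 'lelkuwe'.

lelkuwe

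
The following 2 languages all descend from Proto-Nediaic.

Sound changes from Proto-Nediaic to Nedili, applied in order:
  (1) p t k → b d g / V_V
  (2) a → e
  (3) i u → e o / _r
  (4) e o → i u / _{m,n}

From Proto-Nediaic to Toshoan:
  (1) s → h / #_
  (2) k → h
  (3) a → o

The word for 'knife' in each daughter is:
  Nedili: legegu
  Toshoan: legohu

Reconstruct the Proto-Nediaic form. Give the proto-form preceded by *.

Position 4: Nedili has e, Toshoan has o. Taking the neighbouring segments as reconstructed: Nedili e could go back to *a or *e; Toshoan o could go back to *a or *o — the one source consistent with every daughter is *a.
Position 5: Nedili has g, Toshoan has h. Taking the neighbouring segments as reconstructed: Nedili g could go back to *k or *g; Toshoan h could go back to *k or *h — the one source consistent with every daughter is *k.
Continuing position by position gives *legaku; check it forward:
Nedili: *legaku > legagu > legegu  (by intervocalic voicing, vowel merger)
Toshoan: start from *legaku.
  rule 1: no change — legaku
  rule 2 (unconditioned shift): legaku → legahu
  rule 3 (vowel merger): legahu → legohu
  ⇒ Toshoan legohu
*legaku is the unique common source.

*legaku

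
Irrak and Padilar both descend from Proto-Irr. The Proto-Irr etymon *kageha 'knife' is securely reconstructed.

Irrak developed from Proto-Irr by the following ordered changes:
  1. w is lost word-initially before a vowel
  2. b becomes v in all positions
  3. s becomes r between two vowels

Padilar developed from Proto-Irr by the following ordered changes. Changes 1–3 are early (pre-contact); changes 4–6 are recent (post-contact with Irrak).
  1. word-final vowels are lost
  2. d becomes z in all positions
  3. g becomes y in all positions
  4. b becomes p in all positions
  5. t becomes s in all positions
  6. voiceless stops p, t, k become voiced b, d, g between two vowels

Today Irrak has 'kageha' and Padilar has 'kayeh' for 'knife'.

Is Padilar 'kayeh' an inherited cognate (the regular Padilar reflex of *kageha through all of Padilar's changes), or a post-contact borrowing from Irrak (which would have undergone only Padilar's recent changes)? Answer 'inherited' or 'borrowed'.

If inherited, *kageha would pass through all of Padilar's changes:
Padilar: *kageha > kageh > kayeh  (by apocope, unconditioned shift)
If borrowed from Irrak 'kageha' after the early changes, it would undergo only the recent ones:
  rule 4 (unconditioned shift): no change (kageha)
  rule 5 (unconditioned shift): no change (kageha)
  rule 6 (intervocalic voicing): no change (kageha)
  ⇒ as a loan: kageha
Padilar 'kayeh' matches the inherited outcome exactly, so it is an inherited cognate, not a loan.

inherited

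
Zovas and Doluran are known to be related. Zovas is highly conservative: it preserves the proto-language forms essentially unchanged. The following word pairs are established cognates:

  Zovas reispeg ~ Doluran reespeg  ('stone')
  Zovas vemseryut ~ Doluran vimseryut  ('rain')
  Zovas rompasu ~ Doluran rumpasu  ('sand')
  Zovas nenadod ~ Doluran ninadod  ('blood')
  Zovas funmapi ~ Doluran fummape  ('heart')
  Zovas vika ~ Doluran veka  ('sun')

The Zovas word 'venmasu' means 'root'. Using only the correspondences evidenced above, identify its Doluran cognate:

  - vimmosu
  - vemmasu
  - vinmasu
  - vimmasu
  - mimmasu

vimmasu

nenadod ~ ninadod — Zovas e corresponds to Doluran i after a consonant, before a nasal.
funmapi ~ fummape — Zovas n corresponds to Doluran m after a vowel, before a nasal.
Applying these to Zovas 'venmasu':
  venmasu → vinmasu   (e→i after a consonant, before a nasal)
  vinmasu → vimmasu   (n→m after a vowel, before a nasal)
So the Doluran cognate is 'vimmasu'.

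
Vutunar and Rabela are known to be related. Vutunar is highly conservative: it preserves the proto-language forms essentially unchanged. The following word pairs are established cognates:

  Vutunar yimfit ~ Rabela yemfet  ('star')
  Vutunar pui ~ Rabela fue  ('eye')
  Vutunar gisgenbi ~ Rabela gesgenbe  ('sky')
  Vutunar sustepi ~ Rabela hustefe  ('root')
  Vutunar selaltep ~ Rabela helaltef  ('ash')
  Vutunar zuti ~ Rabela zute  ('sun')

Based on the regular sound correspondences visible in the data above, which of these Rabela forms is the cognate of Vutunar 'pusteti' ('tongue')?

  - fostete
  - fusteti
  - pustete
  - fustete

fustete

pui ~ fue — Vutunar p corresponds to Rabela f word-initially before a back vowel.
gisgenbi ~ gesgenbe, sustepi ~ hustefe — Vutunar i corresponds to Rabela e word-finally.
Applying these to Vutunar 'pusteti':
  pusteti → fusteti   (p→f word-initially before a back vowel)
  fusteti → fustete   (i→e word-finally)
So the Rabela cognate is 'fustete'.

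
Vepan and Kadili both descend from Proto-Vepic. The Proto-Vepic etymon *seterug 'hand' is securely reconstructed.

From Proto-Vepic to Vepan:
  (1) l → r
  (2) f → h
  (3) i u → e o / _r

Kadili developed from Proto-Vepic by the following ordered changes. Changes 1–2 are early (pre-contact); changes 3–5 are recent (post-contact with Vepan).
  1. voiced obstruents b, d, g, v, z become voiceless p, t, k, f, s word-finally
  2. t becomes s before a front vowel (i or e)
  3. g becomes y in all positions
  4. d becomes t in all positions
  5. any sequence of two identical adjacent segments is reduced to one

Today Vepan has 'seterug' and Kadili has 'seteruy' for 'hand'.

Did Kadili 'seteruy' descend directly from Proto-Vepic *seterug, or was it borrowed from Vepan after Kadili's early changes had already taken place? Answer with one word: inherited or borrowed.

borrowed

If inherited, *seterug would pass through all of Kadili's changes:
Kadili: start from *seterug.
  rule 1 (final devoicing): seterug → seteruk
  rule 2 (palatalisation): seteruk → seseruk
  rule 3: no change — seseruk
  rule 4: no change — seseruk
  rule 5: no change — seseruk
  ⇒ Kadili seseruk
If borrowed from Vepan 'seterug' after the early changes, it would undergo only the recent ones:
  rule 3 (unconditioned shift): seterug → seteruy
  rule 4 (unconditioned shift): no change (seteruy)
  rule 5 (degemination): no change (seteruy)
  ⇒ as a loan: seteruy
Kadili 'seteruy' matches the loan outcome 'seteruy', not the inherited 'seseruk' — it skipped the early Kadili changes, so it was borrowed from Vepan.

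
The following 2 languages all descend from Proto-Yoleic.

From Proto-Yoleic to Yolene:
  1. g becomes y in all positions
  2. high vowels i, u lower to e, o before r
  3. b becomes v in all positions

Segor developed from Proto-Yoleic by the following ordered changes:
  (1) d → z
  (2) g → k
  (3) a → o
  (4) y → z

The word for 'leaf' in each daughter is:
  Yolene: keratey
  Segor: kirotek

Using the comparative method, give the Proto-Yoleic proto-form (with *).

*kirateg

Position 7: Yolene has y, Segor has k. Taking the neighbouring segments as reconstructed: Yolene y could go back to *g or *y; Segor k could go back to *k or *g — the one source consistent with every daughter is *g.
Position 2: Yolene has e, Segor has i. Segor preserves i here (none of its changes turn any other segment into i), so the proto-segment is *i.
Position 4: Yolene has a, Segor has o. Yolene preserves a here (none of its changes turn any other segment into a), so the proto-segment is *a.
Verify the candidate proto-form against each daughter:
Yolene: *kirateg
  kirateg → kiratey   [unconditioned shift]
  kiratey → keratey   [pre-rhotic lowering]
  keratey (rule 3 does not apply)
  giving Yolene keratey.
Segor: start from *kirateg.
  rule 1: no change — kirateg
  rule 2 (unconditioned shift): kirateg → kiratek
  rule 3 (vowel merger): kiratek → kirotek
  rule 4: no change — kirotek
  ⇒ Segor kirotek
No other proto-form is consistent with every reflex, so the reconstruction is *kirateg.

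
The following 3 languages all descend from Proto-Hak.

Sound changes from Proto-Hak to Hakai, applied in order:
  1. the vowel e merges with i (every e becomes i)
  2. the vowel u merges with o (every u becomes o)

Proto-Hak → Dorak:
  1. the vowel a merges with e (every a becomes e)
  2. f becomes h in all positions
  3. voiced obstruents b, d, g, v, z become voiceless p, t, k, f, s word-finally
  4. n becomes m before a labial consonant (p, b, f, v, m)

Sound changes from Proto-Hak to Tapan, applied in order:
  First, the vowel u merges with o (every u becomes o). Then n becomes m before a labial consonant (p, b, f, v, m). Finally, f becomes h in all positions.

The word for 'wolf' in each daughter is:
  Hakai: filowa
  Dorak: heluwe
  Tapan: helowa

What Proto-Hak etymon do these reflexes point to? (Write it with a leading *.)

Position 1: Hakai has f, Dorak has h, Tapan has h. Hakai preserves f here (none of its changes turn any other segment into f), so the proto-segment is *f.
Position 6: Hakai has a, Dorak has e, Tapan has a. Hakai preserves a here (none of its changes turn any other segment into a), so the proto-segment is *a.
Verify the candidate proto-form against each daughter:
Hakai: *feluwa > filuwa > filowa  (by vowel merger, vowel merger)
Dorak: start from *feluwa.
  rule 1 (vowel merger): feluwa → feluwe
  rule 2 (unconditioned shift): feluwe → heluwe
  rule 3: no change — heluwe
  rule 4: no change — heluwe
  ⇒ Dorak heluwe
Tapan: *feluwa
  feluwa → felowa   [vowel merger]
  felowa (rule 2 does not apply)
  felowa → helowa   [unconditioned shift]
  giving Tapan helowa.
Only *feluwa yields all of Hakai filowa, Dorak heluwe, Tapan helowa.

*feluwa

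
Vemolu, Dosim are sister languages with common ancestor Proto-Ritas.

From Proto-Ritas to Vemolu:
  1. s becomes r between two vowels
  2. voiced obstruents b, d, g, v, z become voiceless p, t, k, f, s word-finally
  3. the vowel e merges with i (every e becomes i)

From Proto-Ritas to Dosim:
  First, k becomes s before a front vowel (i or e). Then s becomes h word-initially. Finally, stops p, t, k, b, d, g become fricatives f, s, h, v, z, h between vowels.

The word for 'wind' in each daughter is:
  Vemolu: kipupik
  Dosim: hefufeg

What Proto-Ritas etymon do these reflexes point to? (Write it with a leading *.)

Position 1: Vemolu has k, Dosim has h. Taking the neighbouring segments as reconstructed: Vemolu k can only go back to *k; Dosim h could go back to *k or *s or *h — the one source consistent with every daughter is *k.
Position 3: Vemolu has p, Dosim has f. Taking the neighbouring segments as reconstructed: Vemolu p can only go back to *p; Dosim f could go back to *p or *f — the one source consistent with every daughter is *p.
Verify the candidate proto-form against each daughter:
Vemolu: *kepupeg > kepupek > kipupik  (by final devoicing, vowel merger)
Dosim: *kepupeg > sepupeg > hepupeg > hefufeg  (by palatalisation, debuccalisation, intervocalic lenition)
Only *kepupeg yields all of Vemolu kipupik, Dosim hefufeg.

*kepupeg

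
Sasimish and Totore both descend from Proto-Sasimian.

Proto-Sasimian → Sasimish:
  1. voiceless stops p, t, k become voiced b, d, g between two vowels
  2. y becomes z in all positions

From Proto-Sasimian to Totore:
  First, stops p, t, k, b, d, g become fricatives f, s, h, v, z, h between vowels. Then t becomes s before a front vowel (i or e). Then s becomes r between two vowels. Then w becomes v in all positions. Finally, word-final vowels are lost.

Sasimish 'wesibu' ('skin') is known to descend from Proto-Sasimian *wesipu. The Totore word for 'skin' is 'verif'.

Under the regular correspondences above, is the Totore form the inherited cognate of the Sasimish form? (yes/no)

Derive the expected Totore reflex of *wesipu:
Totore: start from *wesipu.
  rule 1 (intervocalic lenition): wesipu → wesifu
  rule 2: no change — wesifu
  rule 3 (rhotacism): wesifu → werifu
  rule 4 (unconditioned shift): werifu → verifu
  rule 5 (apocope): verifu → verif
  ⇒ Totore verif
Totore 'verif' matches the regular reflex exactly, so the pair is cognate.

yes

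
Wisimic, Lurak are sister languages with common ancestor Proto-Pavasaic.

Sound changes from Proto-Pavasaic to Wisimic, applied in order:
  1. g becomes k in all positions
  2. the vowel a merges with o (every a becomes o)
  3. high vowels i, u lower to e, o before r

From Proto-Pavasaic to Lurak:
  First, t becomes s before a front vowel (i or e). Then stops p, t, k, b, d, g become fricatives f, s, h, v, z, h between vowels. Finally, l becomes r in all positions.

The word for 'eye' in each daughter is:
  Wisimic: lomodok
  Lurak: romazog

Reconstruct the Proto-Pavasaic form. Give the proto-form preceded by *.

Position 4: Wisimic has o, Lurak has a. Lurak preserves a here (none of its changes turn any other segment into a), so the proto-segment is *a.
Position 7: Wisimic has k, Lurak has g. Lurak preserves g here (none of its changes turn any other segment into g), so the proto-segment is *g.
Position 5: Wisimic has d, Lurak has z. Wisimic preserves d here (none of its changes turn any other segment into d), so the proto-segment is *d.
Continuing position by position gives *lomadog; check it forward:
Wisimic: *lomadog > lomadok > lomodok  (by unconditioned shift, vowel merger)
Lurak: start from *lomadog.
  rule 1: no change — lomadog
  rule 2 (intervocalic lenition): lomadog → lomazog
  rule 3 (unconditioned shift): lomazog → romazog
  ⇒ Lurak romazog
No other proto-form is consistent with every reflex, so the reconstruction is *lomadog.

*lomadog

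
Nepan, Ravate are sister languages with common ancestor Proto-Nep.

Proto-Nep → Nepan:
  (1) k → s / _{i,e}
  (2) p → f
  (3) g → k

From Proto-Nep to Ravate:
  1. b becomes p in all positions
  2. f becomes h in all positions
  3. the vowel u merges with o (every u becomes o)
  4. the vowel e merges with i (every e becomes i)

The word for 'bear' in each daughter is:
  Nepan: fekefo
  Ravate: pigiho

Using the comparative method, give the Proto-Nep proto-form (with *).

*pegefo

Position 3: Nepan has k, Ravate has g. Ravate preserves g here (none of its changes turn any other segment into g), so the proto-segment is *g.
Position 5: Nepan has f, Ravate has h. Taking the neighbouring segments as reconstructed: Nepan f could go back to *p or *f; Ravate h could go back to *f or *h — the one source consistent with every daughter is *f.
This points to *pegefo. Verify forward in each daughter:
Nepan: start from *pegefo.
  rule 1: no change — pegefo
  rule 2 (unconditioned shift): pegefo → fegefo
  rule 3 (unconditioned shift): fegefo → fekefo
  ⇒ Nepan fekefo
Ravate: start from *pegefo.
  rule 1: no change — pegefo
  rule 2 (unconditioned shift): pegefo → pegeho
  rule 3: no change — pegeho
  rule 4 (vowel merger): pegeho → pigiho
  ⇒ Ravate pigiho
No other proto-form is consistent with every reflex, so the reconstruction is *pegefo.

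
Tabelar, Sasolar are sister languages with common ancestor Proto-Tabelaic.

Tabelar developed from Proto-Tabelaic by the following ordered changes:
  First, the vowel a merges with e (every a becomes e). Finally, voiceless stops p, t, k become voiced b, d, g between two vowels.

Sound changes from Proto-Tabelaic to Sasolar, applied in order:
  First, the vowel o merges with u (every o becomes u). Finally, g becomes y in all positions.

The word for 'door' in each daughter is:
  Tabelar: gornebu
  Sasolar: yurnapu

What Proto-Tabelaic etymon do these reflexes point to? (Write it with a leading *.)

*gornapu

Position 2: Tabelar has o, Sasolar has u. Tabelar preserves o here (none of its changes turn any other segment into o), so the proto-segment is *o.
Position 6: Tabelar has b, Sasolar has p. Sasolar preserves p here (none of its changes turn any other segment into p), so the proto-segment is *p.
Position 1: Tabelar has g, Sasolar has y. Taking the neighbouring segments as reconstructed: Tabelar g can only go back to *g; Sasolar y could go back to *g or *y — the one source consistent with every daughter is *g.
Verify the candidate proto-form against each daughter:
Tabelar: *gornapu
  gornapu → gornepu   [vowel merger]
  gornepu → gornebu   [intervocalic voicing]
  giving Tabelar gornebu.
Sasolar: *gornapu > gurnapu > yurnapu  (by vowel merger, unconditioned shift)
Only *gornapu yields all of Tabelar gornebu, Sasolar yurnapu.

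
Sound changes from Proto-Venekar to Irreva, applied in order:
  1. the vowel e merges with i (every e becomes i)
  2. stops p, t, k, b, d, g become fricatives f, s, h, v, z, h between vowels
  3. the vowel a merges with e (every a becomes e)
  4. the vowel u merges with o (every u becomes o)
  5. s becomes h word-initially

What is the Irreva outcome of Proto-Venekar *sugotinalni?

hohosinelni

Irreva: *sugotinalni
  sugotinalni (rule 1 does not apply)
  sugotinalni → suhosinalni   [intervocalic lenition]
  suhosinalni → suhosinelni   [vowel merger]
  suhosinelni → sohosinelni   [vowel merger]
  sohosinelni → hohosinelni   [debuccalisation]
  giving Irreva hohosinelni.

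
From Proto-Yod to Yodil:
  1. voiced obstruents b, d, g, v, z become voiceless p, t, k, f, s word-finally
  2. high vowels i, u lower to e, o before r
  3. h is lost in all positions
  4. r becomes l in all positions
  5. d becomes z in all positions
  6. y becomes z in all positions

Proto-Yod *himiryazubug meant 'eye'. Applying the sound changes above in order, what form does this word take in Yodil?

Yodil: *himiryazubug > himiryazubuk > himeryazubuk > imeryazubuk > imelyazubuk > imelzazubuk  (by final devoicing, pre-rhotic lowering, h-loss, unconditioned shift, unconditioned shift)

imelzazubuk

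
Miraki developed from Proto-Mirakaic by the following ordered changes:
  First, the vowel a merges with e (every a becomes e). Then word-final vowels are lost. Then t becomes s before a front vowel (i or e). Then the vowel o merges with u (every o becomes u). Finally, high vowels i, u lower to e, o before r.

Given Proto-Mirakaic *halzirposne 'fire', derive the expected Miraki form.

Miraki: *halzirposne > helzirposne > helzirposn > helzirpusn > helzerpusn  (by vowel merger, apocope, vowel merger, pre-rhotic lowering)

helzerpusn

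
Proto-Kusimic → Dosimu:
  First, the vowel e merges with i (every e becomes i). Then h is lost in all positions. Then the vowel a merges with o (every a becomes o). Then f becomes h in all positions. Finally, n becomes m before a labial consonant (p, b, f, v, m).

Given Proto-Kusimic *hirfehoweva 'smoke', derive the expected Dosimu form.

irhiowivo

Dosimu: *hirfehoweva
  hirfehoweva → hirfihowiva   [vowel merger]
  hirfihowiva → irfiowiva   [h-loss]
  irfiowiva → irfiowivo   [vowel merger]
  irfiowivo → irhiowivo   [unconditioned shift]
  irhiowivo (rule 5 does not apply)
  giving Dosimu irhiowivo.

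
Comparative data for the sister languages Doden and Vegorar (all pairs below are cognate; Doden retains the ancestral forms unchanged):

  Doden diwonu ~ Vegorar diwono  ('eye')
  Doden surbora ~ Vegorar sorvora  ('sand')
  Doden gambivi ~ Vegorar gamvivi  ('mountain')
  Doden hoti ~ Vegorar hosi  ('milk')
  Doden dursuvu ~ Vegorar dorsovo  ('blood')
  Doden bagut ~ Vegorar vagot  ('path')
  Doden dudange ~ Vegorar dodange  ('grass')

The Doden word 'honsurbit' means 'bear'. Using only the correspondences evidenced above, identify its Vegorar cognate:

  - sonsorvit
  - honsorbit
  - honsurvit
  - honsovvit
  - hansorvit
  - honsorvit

surbora ~ sorvora, dursuvu ~ dorsovo — Doden u corresponds to Vegorar o after a consonant, before r.
gambivi ~ gamvivi — Doden b corresponds to Vegorar v after a consonant, before a front vowel.
Applying these to Doden 'honsurbit':
  honsurbit → honsorbit   (u→o after a consonant, before r)
  honsorbit → honsorvit   (b→v after a consonant, before a front vowel)
So the Vegorar cognate is 'honsorvit'.

honsorvit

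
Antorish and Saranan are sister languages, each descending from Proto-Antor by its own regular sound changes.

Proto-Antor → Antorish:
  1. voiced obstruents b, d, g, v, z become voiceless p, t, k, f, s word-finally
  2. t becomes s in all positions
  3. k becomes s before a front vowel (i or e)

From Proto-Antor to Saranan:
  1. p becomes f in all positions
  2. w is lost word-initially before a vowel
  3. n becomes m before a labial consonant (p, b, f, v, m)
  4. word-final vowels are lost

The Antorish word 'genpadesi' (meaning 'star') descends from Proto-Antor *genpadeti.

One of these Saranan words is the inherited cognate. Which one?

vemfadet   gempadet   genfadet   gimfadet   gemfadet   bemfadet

Saranan: *genpadeti
  genpadeti → genfadeti   [unconditioned shift]
  genfadeti (rule 2 does not apply)
  genfadeti → gemfadeti   [nasal place assimilation]
  gemfadeti → gemfadet   [apocope]
  giving Saranan gemfadet.

gemfadet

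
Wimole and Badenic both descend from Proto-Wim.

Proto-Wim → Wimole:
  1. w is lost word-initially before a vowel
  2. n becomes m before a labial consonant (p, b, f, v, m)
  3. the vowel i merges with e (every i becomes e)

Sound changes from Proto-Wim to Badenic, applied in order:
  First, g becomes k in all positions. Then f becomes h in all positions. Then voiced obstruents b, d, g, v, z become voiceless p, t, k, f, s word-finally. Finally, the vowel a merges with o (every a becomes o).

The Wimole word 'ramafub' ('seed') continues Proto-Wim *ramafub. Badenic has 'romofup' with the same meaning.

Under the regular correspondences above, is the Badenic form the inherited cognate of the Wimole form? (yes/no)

no

Derive the expected Badenic reflex of *ramafub:
Badenic: *ramafub > ramahub > ramahup > romohup  (by unconditioned shift, final devoicing, vowel merger)
The regular Badenic reflex would be 'romohup', but the attested form is 'romofup'. The correspondence is irregular, so they are not cognates (the Badenic form has a different source).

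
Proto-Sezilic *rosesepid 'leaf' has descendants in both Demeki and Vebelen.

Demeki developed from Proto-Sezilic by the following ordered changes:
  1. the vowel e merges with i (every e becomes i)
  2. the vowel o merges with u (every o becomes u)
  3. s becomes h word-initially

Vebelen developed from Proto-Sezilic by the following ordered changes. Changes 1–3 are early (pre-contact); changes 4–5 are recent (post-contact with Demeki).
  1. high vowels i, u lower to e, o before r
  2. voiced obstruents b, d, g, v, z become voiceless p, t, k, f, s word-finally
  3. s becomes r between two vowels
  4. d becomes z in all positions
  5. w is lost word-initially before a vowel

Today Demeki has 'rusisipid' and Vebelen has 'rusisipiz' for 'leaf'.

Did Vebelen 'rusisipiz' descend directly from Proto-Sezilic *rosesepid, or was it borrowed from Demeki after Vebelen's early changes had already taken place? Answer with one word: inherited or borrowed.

If inherited, *rosesepid would pass through all of Vebelen's changes:
Vebelen: start from *rosesepid.
  rule 1: no change — rosesepid
  rule 2 (final devoicing): rosesepid → rosesepit
  rule 3 (rhotacism): rosesepit → rorerepit
  rule 4: no change — rorerepit
  rule 5: no change — rorerepit
  ⇒ Vebelen rorerepit
If borrowed from Demeki 'rusisipid' after the early changes, it would undergo only the recent ones:
  rule 4 (unconditioned shift): rusisipid → rusisipiz
  rule 5 (glide loss): no change (rusisipiz)
  ⇒ as a loan: rusisipiz
Vebelen 'rusisipiz' matches the loan outcome 'rusisipiz', not the inherited 'rorerepit' — it skipped the early Vebelen changes, so it was borrowed from Demeki.

borrowed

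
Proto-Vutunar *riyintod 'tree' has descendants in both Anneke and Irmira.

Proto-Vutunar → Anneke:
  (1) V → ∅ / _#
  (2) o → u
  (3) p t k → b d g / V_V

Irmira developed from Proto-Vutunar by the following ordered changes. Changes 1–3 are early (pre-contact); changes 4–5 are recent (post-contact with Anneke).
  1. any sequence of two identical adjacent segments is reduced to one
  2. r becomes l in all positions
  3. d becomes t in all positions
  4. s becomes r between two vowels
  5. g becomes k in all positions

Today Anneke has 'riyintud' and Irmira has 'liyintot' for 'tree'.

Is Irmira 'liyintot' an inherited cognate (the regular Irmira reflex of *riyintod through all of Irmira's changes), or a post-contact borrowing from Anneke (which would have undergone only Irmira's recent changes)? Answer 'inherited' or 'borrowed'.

If inherited, *riyintod would pass through all of Irmira's changes:
Irmira: *riyintod
  riyintod (rule 1 does not apply)
  riyintod → liyintod   [unconditioned shift]
  liyintod → liyintot   [unconditioned shift]
  liyintot (rule 4 does not apply)
  liyintot (rule 5 does not apply)
  giving Irmira liyintot.
If borrowed from Anneke 'riyintud' after the early changes, it would undergo only the recent ones:
  rule 4 (rhotacism): no change (riyintud)
  rule 5 (unconditioned shift): no change (riyintud)
  ⇒ as a loan: riyintud
Irmira 'liyintot' matches the inherited outcome exactly, so it is an inherited cognate, not a loan.

inherited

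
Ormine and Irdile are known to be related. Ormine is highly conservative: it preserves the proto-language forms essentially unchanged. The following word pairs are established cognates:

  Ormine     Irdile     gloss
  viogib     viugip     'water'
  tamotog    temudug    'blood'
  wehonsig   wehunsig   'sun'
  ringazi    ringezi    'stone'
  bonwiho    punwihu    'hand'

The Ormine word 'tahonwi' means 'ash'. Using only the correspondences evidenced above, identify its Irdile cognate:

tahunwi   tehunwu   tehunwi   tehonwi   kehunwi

tehunwi

ringazi ~ ringezi — Ormine a corresponds to Irdile e after a consonant, before a consonant other than r, m, n, p, b, f, v.
wehonsig ~ wehunsig, bonwiho ~ punwihu — Ormine o corresponds to Irdile u after a consonant, before a nasal.
Applying these to Ormine 'tahonwi':
  tahonwi → tehonwi   (a→e after a consonant, before a consonant other than r, m, n, p, b, f, v)
  tehonwi → tehunwi   (o→u after a consonant, before a nasal)
So the Irdile cognate is 'tehunwi'.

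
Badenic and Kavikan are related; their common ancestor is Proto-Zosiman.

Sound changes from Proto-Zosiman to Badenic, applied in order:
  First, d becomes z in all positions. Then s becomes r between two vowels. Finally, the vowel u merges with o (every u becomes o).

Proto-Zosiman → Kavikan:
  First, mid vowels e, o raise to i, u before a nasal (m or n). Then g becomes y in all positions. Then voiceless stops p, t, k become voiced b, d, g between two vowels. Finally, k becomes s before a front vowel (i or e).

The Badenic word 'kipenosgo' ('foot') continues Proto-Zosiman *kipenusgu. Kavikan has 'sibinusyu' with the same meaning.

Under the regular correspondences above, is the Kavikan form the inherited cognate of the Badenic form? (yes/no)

yes

Derive the expected Kavikan reflex of *kipenusgu:
Kavikan: *kipenusgu
  kipenusgu → kipinusgu   [pre-nasal raising]
  kipinusgu → kipinusyu   [unconditioned shift]
  kipinusyu → kibinusyu   [intervocalic voicing]
  kibinusyu → sibinusyu   [palatalisation]
  giving Kavikan sibinusyu.
Kavikan 'sibinusyu' matches the regular reflex exactly, so the pair is cognate.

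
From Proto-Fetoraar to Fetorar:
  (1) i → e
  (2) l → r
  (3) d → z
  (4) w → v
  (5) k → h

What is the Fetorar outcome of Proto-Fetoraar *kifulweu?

Fetorar: *kifulweu
  kifulweu → kefulweu   [vowel merger]
  kefulweu → kefurweu   [unconditioned shift]
  kefurweu (rule 3 does not apply)
  kefurweu → kefurveu   [unconditioned shift]
  kefurveu → hefurveu   [unconditioned shift]
  giving Fetorar hefurveu.

hefurveu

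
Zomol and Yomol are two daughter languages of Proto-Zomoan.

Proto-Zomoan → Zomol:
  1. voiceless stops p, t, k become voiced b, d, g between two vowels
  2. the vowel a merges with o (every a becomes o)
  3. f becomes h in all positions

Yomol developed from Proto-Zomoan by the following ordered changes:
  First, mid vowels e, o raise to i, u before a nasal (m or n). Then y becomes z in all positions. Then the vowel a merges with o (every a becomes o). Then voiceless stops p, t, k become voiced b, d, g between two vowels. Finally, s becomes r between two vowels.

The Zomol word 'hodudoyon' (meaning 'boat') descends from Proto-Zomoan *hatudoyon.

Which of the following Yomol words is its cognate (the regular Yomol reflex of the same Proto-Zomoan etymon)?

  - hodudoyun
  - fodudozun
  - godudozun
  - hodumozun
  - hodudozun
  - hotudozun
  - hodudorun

hodudozun

Yomol: start from *hatudoyon.
  rule 1 (pre-nasal raising): hatudoyon → hatudoyun
  rule 2 (unconditioned shift): hatudoyun → hatudozun
  rule 3 (vowel merger): hatudozun → hotudozun
  rule 4 (intervocalic voicing): hotudozun → hodudozun
  rule 5: no change — hodudozun
  ⇒ Yomol hodudozun
Among the options, 'hodudozun' alone shows every Yomol change applied in order.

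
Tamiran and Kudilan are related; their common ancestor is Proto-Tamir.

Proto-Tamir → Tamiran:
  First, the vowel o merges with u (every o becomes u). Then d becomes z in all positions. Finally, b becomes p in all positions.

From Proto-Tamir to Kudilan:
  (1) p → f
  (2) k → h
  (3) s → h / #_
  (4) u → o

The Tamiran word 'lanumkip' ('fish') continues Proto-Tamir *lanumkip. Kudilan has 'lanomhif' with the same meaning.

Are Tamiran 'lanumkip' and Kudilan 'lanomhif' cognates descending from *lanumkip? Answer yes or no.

yes

Derive the expected Kudilan reflex of *lanumkip:
Kudilan: *lanumkip > lanumkif > lanumhif > lanomhif  (by unconditioned shift, unconditioned shift, vowel merger)
Kudilan 'lanomhif' matches the regular reflex exactly, so the pair is cognate.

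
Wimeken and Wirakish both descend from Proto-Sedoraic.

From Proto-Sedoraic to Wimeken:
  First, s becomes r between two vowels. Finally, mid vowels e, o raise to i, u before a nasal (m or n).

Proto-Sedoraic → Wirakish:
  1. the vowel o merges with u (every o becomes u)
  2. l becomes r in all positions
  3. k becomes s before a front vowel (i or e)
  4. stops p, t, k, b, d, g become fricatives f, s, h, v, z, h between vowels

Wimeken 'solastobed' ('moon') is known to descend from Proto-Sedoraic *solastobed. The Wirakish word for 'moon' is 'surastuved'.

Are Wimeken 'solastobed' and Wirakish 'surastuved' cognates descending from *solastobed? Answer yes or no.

yes

Derive the expected Wirakish reflex of *solastobed:
Wirakish: *solastobed > sulastubed > surastubed > surastuved  (by vowel merger, unconditioned shift, intervocalic lenition)
Wirakish 'surastuved' matches the regular reflex exactly, so the pair is cognate.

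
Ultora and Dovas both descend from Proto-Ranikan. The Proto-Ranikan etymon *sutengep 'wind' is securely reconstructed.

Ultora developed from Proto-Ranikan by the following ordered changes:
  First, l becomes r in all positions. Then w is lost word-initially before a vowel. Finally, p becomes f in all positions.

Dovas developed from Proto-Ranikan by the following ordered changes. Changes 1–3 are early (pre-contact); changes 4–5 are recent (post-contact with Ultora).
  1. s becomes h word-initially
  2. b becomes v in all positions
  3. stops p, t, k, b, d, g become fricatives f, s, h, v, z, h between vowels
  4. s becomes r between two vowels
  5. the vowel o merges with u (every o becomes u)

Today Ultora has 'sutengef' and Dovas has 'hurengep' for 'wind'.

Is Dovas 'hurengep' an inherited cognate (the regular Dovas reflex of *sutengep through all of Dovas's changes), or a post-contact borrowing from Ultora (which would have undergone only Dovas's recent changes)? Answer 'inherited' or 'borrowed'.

If inherited, *sutengep would pass through all of Dovas's changes:
Dovas: *sutengep > hutengep > husengep > hurengep  (by debuccalisation, intervocalic lenition, rhotacism)
If borrowed from Ultora 'sutengef' after the early changes, it would undergo only the recent ones:
  rule 4 (rhotacism): no change (sutengef)
  rule 5 (vowel merger): no change (sutengef)
  ⇒ as a loan: sutengef
Dovas 'hurengep' matches the inherited outcome exactly, so it is an inherited cognate, not a loan.

inherited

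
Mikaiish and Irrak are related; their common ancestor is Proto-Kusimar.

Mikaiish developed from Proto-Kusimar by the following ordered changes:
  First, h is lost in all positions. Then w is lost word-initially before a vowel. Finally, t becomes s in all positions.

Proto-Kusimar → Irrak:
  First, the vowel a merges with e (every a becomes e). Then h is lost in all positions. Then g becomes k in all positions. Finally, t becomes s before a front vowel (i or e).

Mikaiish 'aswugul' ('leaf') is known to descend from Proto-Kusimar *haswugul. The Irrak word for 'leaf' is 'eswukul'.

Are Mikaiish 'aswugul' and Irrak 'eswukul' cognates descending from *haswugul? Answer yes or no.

yes

Derive the expected Irrak reflex of *haswugul:
Irrak: *haswugul
  haswugul → heswugul   [vowel merger]
  heswugul → eswugul   [h-loss]
  eswugul → eswukul   [unconditioned shift]
  eswukul (rule 4 does not apply)
  giving Irrak eswukul.
Irrak 'eswukul' matches the regular reflex exactly, so the pair is cognate.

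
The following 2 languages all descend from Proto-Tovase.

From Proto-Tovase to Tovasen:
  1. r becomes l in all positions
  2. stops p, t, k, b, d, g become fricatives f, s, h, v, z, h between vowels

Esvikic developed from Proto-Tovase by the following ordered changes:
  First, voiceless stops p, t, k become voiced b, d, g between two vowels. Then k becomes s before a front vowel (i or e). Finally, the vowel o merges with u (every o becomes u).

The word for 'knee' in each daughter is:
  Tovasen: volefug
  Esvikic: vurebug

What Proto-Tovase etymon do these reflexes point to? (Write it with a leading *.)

Position 2: Tovasen has o, Esvikic has u. Tovasen preserves o here (none of its changes turn any other segment into o), so the proto-segment is *o.
Position 5: Tovasen has f, Esvikic has b. Taking the neighbouring segments as reconstructed: Tovasen f could go back to *p or *f; Esvikic b could go back to *p or *b — the one source consistent with every daughter is *p.
Verify the candidate proto-form against each daughter:
Tovasen: start from *vorepug.
  rule 1 (unconditioned shift): vorepug → volepug
  rule 2 (intervocalic lenition): volepug → volefug
  ⇒ Tovasen volefug
Esvikic: start from *vorepug.
  rule 1 (intervocalic voicing): vorepug → vorebug
  rule 2: no change — vorebug
  rule 3 (vowel merger): vorebug → vurebug
  ⇒ Esvikic vurebug
No other proto-form is consistent with every reflex, so the reconstruction is *vorepug.

*vorepug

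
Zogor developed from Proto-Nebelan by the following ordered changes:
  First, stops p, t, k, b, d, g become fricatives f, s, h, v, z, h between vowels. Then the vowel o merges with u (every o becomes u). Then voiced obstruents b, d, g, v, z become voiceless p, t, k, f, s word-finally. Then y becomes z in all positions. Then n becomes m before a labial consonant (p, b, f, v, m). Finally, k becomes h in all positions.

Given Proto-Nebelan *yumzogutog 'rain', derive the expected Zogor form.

zumzuhusuh

Zogor: *yumzogutog > yumzohusog > yumzuhusug > yumzuhusuk > zumzuhusuk > zumzuhusuh  (by intervocalic lenition, vowel merger, final devoicing, unconditioned shift, unconditioned shift)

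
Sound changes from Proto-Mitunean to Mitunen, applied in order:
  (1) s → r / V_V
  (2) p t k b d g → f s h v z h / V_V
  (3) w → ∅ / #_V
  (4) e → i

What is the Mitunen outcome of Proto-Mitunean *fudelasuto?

fuzilaruso

Mitunen: *fudelasuto
  fudelasuto → fudelaruto   [rhotacism]
  fudelaruto → fuzelaruso   [intervocalic lenition]
  fuzelaruso (rule 3 does not apply)
  fuzelaruso → fuzilaruso   [vowel merger]
  giving Mitunen fuzilaruso.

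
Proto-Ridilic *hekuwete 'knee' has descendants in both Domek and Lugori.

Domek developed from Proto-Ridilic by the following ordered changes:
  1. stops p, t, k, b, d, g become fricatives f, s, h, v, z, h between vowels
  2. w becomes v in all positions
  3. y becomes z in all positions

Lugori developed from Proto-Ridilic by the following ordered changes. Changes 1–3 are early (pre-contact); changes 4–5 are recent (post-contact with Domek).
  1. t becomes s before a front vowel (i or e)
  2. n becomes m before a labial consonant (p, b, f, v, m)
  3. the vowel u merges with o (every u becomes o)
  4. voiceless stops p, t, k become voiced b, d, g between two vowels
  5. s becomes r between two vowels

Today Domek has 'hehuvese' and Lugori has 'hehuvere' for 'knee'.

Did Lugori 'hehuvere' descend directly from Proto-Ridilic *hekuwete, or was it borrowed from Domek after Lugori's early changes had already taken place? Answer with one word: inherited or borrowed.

borrowed

If inherited, *hekuwete would pass through all of Lugori's changes:
Lugori: *hekuwete
  hekuwete → hekuwese   [palatalisation]
  hekuwese (rule 2 does not apply)
  hekuwese → hekowese   [vowel merger]
  hekowese → hegowese   [intervocalic voicing]
  hegowese → hegowere   [rhotacism]
  giving Lugori hegowere.
If borrowed from Domek 'hehuvese' after the early changes, it would undergo only the recent ones:
  rule 4 (intervocalic voicing): no change (hehuvese)
  rule 5 (rhotacism): hehuvese → hehuvere
  ⇒ as a loan: hehuvere
Lugori 'hehuvere' matches the loan outcome 'hehuvere', not the inherited 'hegowere' — it skipped the early Lugori changes, so it was borrowed from Domek.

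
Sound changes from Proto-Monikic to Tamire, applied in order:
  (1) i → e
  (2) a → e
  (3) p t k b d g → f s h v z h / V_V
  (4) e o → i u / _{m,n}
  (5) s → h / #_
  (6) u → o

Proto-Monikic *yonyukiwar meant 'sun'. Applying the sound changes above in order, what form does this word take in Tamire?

Tamire: *yonyukiwar > yonyukewar > yonyukewer > yonyuhewer > yunyuhewer > yonyohewer  (by vowel merger, vowel merger, intervocalic lenition, pre-nasal raising, vowel merger)

yonyohewer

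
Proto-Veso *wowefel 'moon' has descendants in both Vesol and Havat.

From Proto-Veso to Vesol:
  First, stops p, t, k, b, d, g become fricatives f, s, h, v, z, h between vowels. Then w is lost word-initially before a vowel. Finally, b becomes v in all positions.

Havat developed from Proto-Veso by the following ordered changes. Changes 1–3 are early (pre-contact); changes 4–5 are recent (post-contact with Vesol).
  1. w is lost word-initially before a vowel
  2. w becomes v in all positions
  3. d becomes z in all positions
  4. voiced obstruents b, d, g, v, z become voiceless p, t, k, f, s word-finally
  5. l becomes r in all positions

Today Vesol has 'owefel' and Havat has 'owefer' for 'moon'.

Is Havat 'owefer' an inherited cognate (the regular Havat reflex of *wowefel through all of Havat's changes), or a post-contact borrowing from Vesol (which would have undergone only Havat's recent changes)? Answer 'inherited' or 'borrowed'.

borrowed

If inherited, *wowefel would pass through all of Havat's changes:
Havat: *wowefel
  wowefel → owefel   [glide loss]
  owefel → ovefel   [unconditioned shift]
  ovefel (rule 3 does not apply)
  ovefel (rule 4 does not apply)
  ovefel → ovefer   [unconditioned shift]
  giving Havat ovefer.
If borrowed from Vesol 'owefel' after the early changes, it would undergo only the recent ones:
  rule 4 (final devoicing): no change (owefel)
  rule 5 (unconditioned shift): owefel → owefer
  ⇒ as a loan: owefer
Havat 'owefer' matches the loan outcome 'owefer', not the inherited 'ovefer' — it skipped the early Havat changes, so it was borrowed from Vesol.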